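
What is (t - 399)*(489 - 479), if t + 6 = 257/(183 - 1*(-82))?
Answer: -214136/53 ≈ -4040.3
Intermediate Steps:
t = -1333/265 (t = -6 + 257/(183 - 1*(-82)) = -6 + 257/(183 + 82) = -6 + 257/265 = -1333/265 ≈ -5.0302)
(t - 399)*(489 - 479) = (-1333/265 - 399)*(489 - 479) = -107068/265*10 = -214136/53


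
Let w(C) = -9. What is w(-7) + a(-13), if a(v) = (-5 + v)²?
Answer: 315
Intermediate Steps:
w(-7) + a(-13) = -9 + (-5 - 13)² = -9 + (-18)² = -9 + 324 = 315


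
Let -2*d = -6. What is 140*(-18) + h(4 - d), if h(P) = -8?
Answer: -2528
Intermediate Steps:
d = 3 (d = -½*(-6) = 3)
140*(-18) + h(4 - d) = 140*(-18) - 8 = -2520 - 8 = -2528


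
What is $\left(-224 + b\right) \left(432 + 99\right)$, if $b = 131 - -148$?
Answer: $29205$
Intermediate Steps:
$b = 279$ ($b = 131 + 148 = 279$)
$\left(-224 + b\right) \left(432 + 99\right) = \left(-224 + 279\right) \left(432 + 99\right) = 55 \cdot 531 = 29205$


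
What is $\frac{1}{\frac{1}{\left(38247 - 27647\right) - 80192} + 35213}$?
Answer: $\frac{69592}{2450543095} \approx 2.8399 \cdot 10^{-5}$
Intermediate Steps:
$\frac{1}{\frac{1}{\left(38247 - 27647\right) - 80192} + 35213} = \frac{1}{\frac{1}{10600 - 80192} + 35213} = \frac{1}{\frac{1}{-69592} + 35213} = \frac{1}{- \frac{1}{69592} + 35213} = \frac{1}{\frac{2450543095}{69592}} = \frac{69592}{2450543095}$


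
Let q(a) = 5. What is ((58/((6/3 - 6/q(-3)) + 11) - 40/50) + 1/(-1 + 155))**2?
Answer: 35062937001/2063884900 ≈ 16.989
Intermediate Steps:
((58/((6/3 - 6/q(-3)) + 11) - 40/50) + 1/(-1 + 155))**2 = ((58/((6/3 - 6/5) + 11) - 40/50) + 1/(-1 + 155))**2 = ((58/((6*(1/3) - 6*1/5) + 11) - 40*1/50) + 1/154)**2 = ((58/((2 - 6/5) + 11) - 4/5) + 1/154)**2 = ((58/(4/5 + 11) - 4/5) + 1/154)**2 = ((58/(59/5) - 4/5) + 1/154)**2 = ((58*(5/59) - 4/5) + 1/154)**2 = ((290/59 - 4/5) + 1/154)**2 = (1214/295 + 1/154)**2 = (187251/45430)**2 = 35062937001/2063884900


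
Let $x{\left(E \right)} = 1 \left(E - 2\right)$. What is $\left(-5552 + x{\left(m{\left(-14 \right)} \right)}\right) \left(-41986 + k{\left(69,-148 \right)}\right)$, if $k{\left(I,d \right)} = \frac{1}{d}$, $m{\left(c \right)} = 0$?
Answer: $\frac{17256080833}{74} \approx 2.3319 \cdot 10^{8}$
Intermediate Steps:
$x{\left(E \right)} = -2 + E$ ($x{\left(E \right)} = 1 \left(-2 + E\right) = -2 + E$)
$\left(-5552 + x{\left(m{\left(-14 \right)} \right)}\right) \left(-41986 + k{\left(69,-148 \right)}\right) = \left(-5552 + \left(-2 + 0\right)\right) \left(-41986 + \frac{1}{-148}\right) = \left(-5552 - 2\right) \left(-41986 - \frac{1}{148}\right) = \left(-5554\right) \left(- \frac{6213929}{148}\right) = \frac{17256080833}{74}$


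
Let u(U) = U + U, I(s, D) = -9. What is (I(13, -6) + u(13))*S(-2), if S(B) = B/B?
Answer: 17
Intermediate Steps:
S(B) = 1
u(U) = 2*U
(I(13, -6) + u(13))*S(-2) = (-9 + 2*13)*1 = (-9 + 26)*1 = 17*1 = 17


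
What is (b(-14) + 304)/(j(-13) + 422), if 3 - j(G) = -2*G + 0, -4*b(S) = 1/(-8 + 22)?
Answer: 17023/22344 ≈ 0.76186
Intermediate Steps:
b(S) = -1/56 (b(S) = -1/(4*(-8 + 22)) = -1/4/14 = -1/4*1/14 = -1/56)
j(G) = 3 + 2*G (j(G) = 3 - (-2*G + 0) = 3 - (-2)*G = 3 + 2*G)
(b(-14) + 304)/(j(-13) + 422) = (-1/56 + 304)/((3 + 2*(-13)) + 422) = 17023/(56*((3 - 26) + 422)) = 17023/(56*(-23 + 422)) = (17023/56)/399 = (17023/56)*(1/399) = 17023/22344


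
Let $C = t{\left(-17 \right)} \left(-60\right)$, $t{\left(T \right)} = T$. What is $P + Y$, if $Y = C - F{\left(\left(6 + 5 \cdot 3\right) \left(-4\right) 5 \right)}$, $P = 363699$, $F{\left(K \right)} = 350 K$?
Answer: $511719$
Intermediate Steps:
$C = 1020$ ($C = \left(-17\right) \left(-60\right) = 1020$)
$Y = 148020$ ($Y = 1020 - 350 \left(6 + 5 \cdot 3\right) \left(-4\right) 5 = 1020 - 350 \left(6 + 15\right) \left(-4\right) 5 = 1020 - 350 \cdot 21 \left(-4\right) 5 = 1020 - 350 \left(\left(-84\right) 5\right) = 1020 - 350 \left(-420\right) = 1020 - -147000 = 1020 + 147000 = 148020$)
$P + Y = 363699 + 148020 = 511719$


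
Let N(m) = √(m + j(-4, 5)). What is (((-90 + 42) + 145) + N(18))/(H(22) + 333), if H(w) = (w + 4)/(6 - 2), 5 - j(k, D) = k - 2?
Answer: 2/7 + 2*√29/679 ≈ 0.30158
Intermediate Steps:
j(k, D) = 7 - k (j(k, D) = 5 - (k - 2) = 5 - (-2 + k) = 5 + (2 - k) = 7 - k)
H(w) = 1 + w/4 (H(w) = (4 + w)/4 = (4 + w)*(¼) = 1 + w/4)
N(m) = √(11 + m) (N(m) = √(m + (7 - 1*(-4))) = √(m + (7 + 4)) = √(m + 11) = √(11 + m))
(((-90 + 42) + 145) + N(18))/(H(22) + 333) = (((-90 + 42) + 145) + √(11 + 18))/((1 + (¼)*22) + 333) = ((-48 + 145) + √29)/((1 + 11/2) + 333) = (97 + √29)/(13/2 + 333) = (97 + √29)/(679/2) = (97 + √29)*(2/679) = 2/7 + 2*√29/679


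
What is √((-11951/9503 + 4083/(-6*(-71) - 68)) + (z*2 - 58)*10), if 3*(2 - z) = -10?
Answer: I*√166950420271986/600366 ≈ 21.522*I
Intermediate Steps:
z = 16/3 (z = 2 - ⅓*(-10) = 2 + 10/3 = 16/3 ≈ 5.3333)
√((-11951/9503 + 4083/(-6*(-71) - 68)) + (z*2 - 58)*10) = √((-11951/9503 + 4083/(-6*(-71) - 68)) + ((16/3)*2 - 58)*10) = √((-11951*1/9503 + 4083/(426 - 68)) + (32/3 - 58)*10) = √((-703/559 + 4083/358) - 142/3*10) = √((-703/559 + 4083*(1/358)) - 1420/3) = √((-703/559 + 4083/358) - 1420/3) = √(2030723/200122 - 1420/3) = √(-278081071/600366) = I*√166950420271986/600366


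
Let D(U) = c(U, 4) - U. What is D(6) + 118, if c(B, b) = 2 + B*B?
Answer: 150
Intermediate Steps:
c(B, b) = 2 + B**2
D(U) = 2 + U**2 - U (D(U) = (2 + U**2) - U = 2 + U**2 - U)
D(6) + 118 = (2 + 6**2 - 1*6) + 118 = (2 + 36 - 6) + 118 = 32 + 118 = 150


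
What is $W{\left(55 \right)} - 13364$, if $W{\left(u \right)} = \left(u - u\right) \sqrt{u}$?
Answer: $-13364$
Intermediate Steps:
$W{\left(u \right)} = 0$ ($W{\left(u \right)} = 0 \sqrt{u} = 0$)
$W{\left(55 \right)} - 13364 = 0 - 13364 = -13364$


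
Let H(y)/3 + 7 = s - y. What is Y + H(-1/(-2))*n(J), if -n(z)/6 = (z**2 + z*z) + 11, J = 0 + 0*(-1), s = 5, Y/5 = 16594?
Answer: 83465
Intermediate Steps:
Y = 82970 (Y = 5*16594 = 82970)
H(y) = -6 - 3*y (H(y) = -21 + 3*(5 - y) = -21 + (15 - 3*y) = -6 - 3*y)
J = 0 (J = 0 + 0 = 0)
n(z) = -66 - 12*z**2 (n(z) = -6*((z**2 + z*z) + 11) = -6*((z**2 + z**2) + 11) = -6*(2*z**2 + 11) = -6*(11 + 2*z**2) = -66 - 12*z**2)
Y + H(-1/(-2))*n(J) = 82970 + (-6 - (-3)/(-2))*(-66 - 12*0**2) = 82970 + (-6 - (-3)*(-1)/2)*(-66 - 12*0) = 82970 + (-6 - 3*1/2)*(-66 + 0) = 82970 + (-6 - 3/2)*(-66) = 82970 - 15/2*(-66) = 82970 + 495 = 83465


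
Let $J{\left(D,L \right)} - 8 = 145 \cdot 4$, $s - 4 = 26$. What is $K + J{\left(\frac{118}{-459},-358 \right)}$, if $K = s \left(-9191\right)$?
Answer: $-275142$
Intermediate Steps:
$s = 30$ ($s = 4 + 26 = 30$)
$J{\left(D,L \right)} = 588$ ($J{\left(D,L \right)} = 8 + 145 \cdot 4 = 8 + 580 = 588$)
$K = -275730$ ($K = 30 \left(-9191\right) = -275730$)
$K + J{\left(\frac{118}{-459},-358 \right)} = -275730 + 588 = -275142$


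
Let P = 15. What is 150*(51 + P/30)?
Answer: 7725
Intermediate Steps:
150*(51 + P/30) = 150*(51 + 15/30) = 150*(51 + 15*(1/30)) = 150*(51 + ½) = 150*(103/2) = 7725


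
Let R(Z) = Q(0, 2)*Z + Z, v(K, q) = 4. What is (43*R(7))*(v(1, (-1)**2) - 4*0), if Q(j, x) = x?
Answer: 3612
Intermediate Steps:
R(Z) = 3*Z (R(Z) = 2*Z + Z = 3*Z)
(43*R(7))*(v(1, (-1)**2) - 4*0) = (43*(3*7))*(4 - 4*0) = (43*21)*(4 + 0) = 903*4 = 3612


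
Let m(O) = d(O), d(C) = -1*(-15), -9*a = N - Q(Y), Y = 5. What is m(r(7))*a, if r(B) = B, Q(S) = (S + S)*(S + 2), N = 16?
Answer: 90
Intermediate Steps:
Q(S) = 2*S*(2 + S) (Q(S) = (2*S)*(2 + S) = 2*S*(2 + S))
a = 6 (a = -(16 - 2*5*(2 + 5))/9 = -(16 - 2*5*7)/9 = -(16 - 1*70)/9 = -(16 - 70)/9 = -⅑*(-54) = 6)
d(C) = 15
m(O) = 15
m(r(7))*a = 15*6 = 90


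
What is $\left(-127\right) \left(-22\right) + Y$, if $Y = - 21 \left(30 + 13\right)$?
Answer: $1891$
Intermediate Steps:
$Y = -903$ ($Y = \left(-21\right) 43 = -903$)
$\left(-127\right) \left(-22\right) + Y = \left(-127\right) \left(-22\right) - 903 = 2794 - 903 = 1891$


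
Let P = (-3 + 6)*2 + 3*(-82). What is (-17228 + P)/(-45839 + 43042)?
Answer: 17468/2797 ≈ 6.2453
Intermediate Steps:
P = -240 (P = 3*2 - 246 = 6 - 246 = -240)
(-17228 + P)/(-45839 + 43042) = (-17228 - 240)/(-45839 + 43042) = -17468/(-2797) = -17468*(-1/2797) = 17468/2797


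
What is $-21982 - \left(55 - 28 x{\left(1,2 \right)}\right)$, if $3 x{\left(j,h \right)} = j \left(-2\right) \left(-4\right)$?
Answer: $- \frac{65887}{3} \approx -21962.0$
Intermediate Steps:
$x{\left(j,h \right)} = \frac{8 j}{3}$ ($x{\left(j,h \right)} = \frac{j \left(-2\right) \left(-4\right)}{3} = \frac{- 2 j \left(-4\right)}{3} = \frac{8 j}{3}$)
$-21982 - \left(55 - 28 x{\left(1,2 \right)}\right) = -21982 - \left(55 - 28 \cdot \frac{8}{3} \cdot 1\right) = -21982 - \left(55 - \frac{224}{3}\right) = -21982 - - \frac{59}{3} = -21982 + \frac{59}{3} = - \frac{65887}{3}$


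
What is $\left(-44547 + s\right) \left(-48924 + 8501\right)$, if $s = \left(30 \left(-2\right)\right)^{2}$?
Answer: $1655200581$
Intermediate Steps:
$s = 3600$ ($s = \left(-60\right)^{2} = 3600$)
$\left(-44547 + s\right) \left(-48924 + 8501\right) = \left(-44547 + 3600\right) \left(-48924 + 8501\right) = \left(-40947\right) \left(-40423\right) = 1655200581$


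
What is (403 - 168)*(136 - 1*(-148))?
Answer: 66740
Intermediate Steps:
(403 - 168)*(136 - 1*(-148)) = 235*(136 + 148) = 235*284 = 66740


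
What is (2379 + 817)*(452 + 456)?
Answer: 2901968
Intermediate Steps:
(2379 + 817)*(452 + 456) = 3196*908 = 2901968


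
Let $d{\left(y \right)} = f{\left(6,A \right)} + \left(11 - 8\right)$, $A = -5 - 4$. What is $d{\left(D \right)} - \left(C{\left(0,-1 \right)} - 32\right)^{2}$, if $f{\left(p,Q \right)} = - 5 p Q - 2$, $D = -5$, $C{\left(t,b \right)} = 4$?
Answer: $-513$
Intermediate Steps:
$A = -9$
$f{\left(p,Q \right)} = -2 - 5 Q p$ ($f{\left(p,Q \right)} = - 5 Q p - 2 = -2 - 5 Q p$)
$d{\left(y \right)} = 271$ ($d{\left(y \right)} = \left(-2 - \left(-45\right) 6\right) + \left(11 - 8\right) = \left(-2 + 270\right) + 3 = 268 + 3 = 271$)
$d{\left(D \right)} - \left(C{\left(0,-1 \right)} - 32\right)^{2} = 271 - \left(4 - 32\right)^{2} = 271 - \left(-28\right)^{2} = 271 - 784 = -513$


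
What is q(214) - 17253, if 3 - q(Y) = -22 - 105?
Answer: -17123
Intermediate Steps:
q(Y) = 130 (q(Y) = 3 - (-22 - 105) = 3 - 1*(-127) = 3 + 127 = 130)
q(214) - 17253 = 130 - 17253 = -17123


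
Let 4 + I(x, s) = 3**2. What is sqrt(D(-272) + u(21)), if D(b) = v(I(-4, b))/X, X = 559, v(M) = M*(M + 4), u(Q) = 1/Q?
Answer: 4*sqrt(1103466)/11739 ≈ 0.35794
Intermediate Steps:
I(x, s) = 5 (I(x, s) = -4 + 3**2 = -4 + 9 = 5)
v(M) = M*(4 + M)
D(b) = 45/559 (D(b) = (5*(4 + 5))/559 = (5*9)*(1/559) = 45*(1/559) = 45/559)
sqrt(D(-272) + u(21)) = sqrt(45/559 + 1/21) = sqrt(1504/11739) = 4*sqrt(1103466)/11739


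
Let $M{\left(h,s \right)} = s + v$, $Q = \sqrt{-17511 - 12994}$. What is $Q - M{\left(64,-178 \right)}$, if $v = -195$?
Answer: $373 + i \sqrt{30505} \approx 373.0 + 174.66 i$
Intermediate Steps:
$Q = i \sqrt{30505}$ ($Q = \sqrt{-30505} = i \sqrt{30505} \approx 174.66 i$)
$M{\left(h,s \right)} = -195 + s$ ($M{\left(h,s \right)} = s - 195 = -195 + s$)
$Q - M{\left(64,-178 \right)} = i \sqrt{30505} - \left(-195 - 178\right) = i \sqrt{30505} - -373 = i \sqrt{30505} + 373 = 373 + i \sqrt{30505}$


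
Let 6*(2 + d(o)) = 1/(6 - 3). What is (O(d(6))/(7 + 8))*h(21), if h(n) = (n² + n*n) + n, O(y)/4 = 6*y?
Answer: -8428/3 ≈ -2809.3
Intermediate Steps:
d(o) = -35/18 (d(o) = -2 + 1/(6*(6 - 3)) = -2 + (⅙)/3 = -2 + (⅙)*(⅓) = -2 + 1/18 = -35/18)
O(y) = 24*y (O(y) = 4*(6*y) = 24*y)
h(n) = n + 2*n² (h(n) = (n² + n²) + n = 2*n² + n = n + 2*n²)
(O(d(6))/(7 + 8))*h(21) = ((24*(-35/18))/(7 + 8))*(21*(1 + 2*21)) = (-140/3/15)*(21*(1 + 42)) = (-140/3*1/15)*(21*43) = -28/9*903 = -8428/3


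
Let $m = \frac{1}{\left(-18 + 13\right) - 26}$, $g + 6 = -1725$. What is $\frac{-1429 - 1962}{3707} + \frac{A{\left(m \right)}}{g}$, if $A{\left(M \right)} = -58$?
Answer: $- \frac{5654815}{6416817} \approx -0.88125$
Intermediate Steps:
$g = -1731$ ($g = -6 - 1725 = -1731$)
$m = - \frac{1}{31}$ ($m = \frac{1}{-5 - 26} = \frac{1}{-31} = - \frac{1}{31} \approx -0.032258$)
$\frac{-1429 - 1962}{3707} + \frac{A{\left(m \right)}}{g} = \frac{-1429 - 1962}{3707} - \frac{58}{-1731} = \left(-1429 - 1962\right) \frac{1}{3707} - - \frac{58}{1731} = \left(-3391\right) \frac{1}{3707} + \frac{58}{1731} = - \frac{3391}{3707} + \frac{58}{1731} = - \frac{5654815}{6416817}$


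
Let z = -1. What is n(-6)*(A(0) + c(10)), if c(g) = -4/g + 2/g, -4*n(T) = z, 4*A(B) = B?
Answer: -1/20 ≈ -0.050000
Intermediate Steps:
A(B) = B/4
n(T) = ¼ (n(T) = -¼*(-1) = ¼)
c(g) = -2/g
n(-6)*(A(0) + c(10)) = ((¼)*0 - 2/10)/4 = (0 - 2*⅒)/4 = (0 - ⅕)/4 = (¼)*(-⅕) = -1/20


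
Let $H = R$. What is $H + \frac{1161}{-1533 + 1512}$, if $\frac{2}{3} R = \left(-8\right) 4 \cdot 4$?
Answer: $- \frac{1731}{7} \approx -247.29$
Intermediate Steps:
$R = -192$ ($R = \frac{3 \left(-8\right) 4 \cdot 4}{2} = \frac{3 \left(\left(-32\right) 4\right)}{2} = \frac{3}{2} \left(-128\right) = -192$)
$H = -192$
$H + \frac{1161}{-1533 + 1512} = -192 + \frac{1161}{-1533 + 1512} = -192 + \frac{1161}{-21} = -192 + 1161 \left(- \frac{1}{21}\right) = -192 - \frac{387}{7} = - \frac{1731}{7}$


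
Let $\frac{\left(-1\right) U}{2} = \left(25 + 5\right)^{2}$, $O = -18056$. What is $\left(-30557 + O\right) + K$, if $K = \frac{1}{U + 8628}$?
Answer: $- \frac{331929563}{6828} \approx -48613.0$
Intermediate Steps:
$U = -1800$ ($U = - 2 \left(25 + 5\right)^{2} = - 2 \cdot 30^{2} = \left(-2\right) 900 = -1800$)
$K = \frac{1}{6828}$ ($K = \frac{1}{-1800 + 8628} = \frac{1}{6828} \approx 0.00014646$)
$\left(-30557 + O\right) + K = \left(-30557 - 18056\right) + \frac{1}{6828} = -48613 + \frac{1}{6828} = - \frac{331929563}{6828}$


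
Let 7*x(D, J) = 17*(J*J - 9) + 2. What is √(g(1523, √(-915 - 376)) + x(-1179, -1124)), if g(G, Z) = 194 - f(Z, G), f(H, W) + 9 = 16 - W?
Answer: √150424477/7 ≈ 1752.1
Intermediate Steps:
x(D, J) = -151/7 + 17*J²/7 (x(D, J) = (17*(J*J - 9) + 2)/7 = (17*(J² - 9) + 2)/7 = (17*(-9 + J²) + 2)/7 = ((-153 + 17*J²) + 2)/7 = (-151 + 17*J²)/7 = -151/7 + 17*J²/7)
f(H, W) = 7 - W (f(H, W) = -9 + (16 - W) = 7 - W)
g(G, Z) = 187 + G (g(G, Z) = 194 - (7 - G) = 194 + (-7 + G) = 187 + G)
√(g(1523, √(-915 - 376)) + x(-1179, -1124)) = √((187 + 1523) + (-151/7 + (17/7)*(-1124)²)) = √(1710 + (-151/7 + (17/7)*1263376)) = √(1710 + (-151/7 + 21477392/7)) = √(1710 + 21477241/7) = √(21489211/7) = √150424477/7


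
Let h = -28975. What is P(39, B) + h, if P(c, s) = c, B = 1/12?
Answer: -28936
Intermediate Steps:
B = 1/12 ≈ 0.083333
P(39, B) + h = 39 - 28975 = -28936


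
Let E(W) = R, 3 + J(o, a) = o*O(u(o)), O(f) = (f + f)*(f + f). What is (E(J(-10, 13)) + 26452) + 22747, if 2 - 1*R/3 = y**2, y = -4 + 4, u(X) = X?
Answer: 49205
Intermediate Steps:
y = 0
O(f) = 4*f**2 (O(f) = (2*f)*(2*f) = 4*f**2)
R = 6 (R = 6 - 3*0**2 = 6 - 3*0 = 6 + 0 = 6)
J(o, a) = -3 + 4*o**3 (J(o, a) = -3 + o*(4*o**2) = -3 + 4*o**3)
E(W) = 6
(E(J(-10, 13)) + 26452) + 22747 = (6 + 26452) + 22747 = 26458 + 22747 = 49205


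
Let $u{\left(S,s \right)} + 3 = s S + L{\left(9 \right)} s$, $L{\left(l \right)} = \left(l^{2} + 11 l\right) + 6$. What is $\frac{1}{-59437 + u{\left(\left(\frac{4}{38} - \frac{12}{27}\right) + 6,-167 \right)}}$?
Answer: $- \frac{171}{15637498} \approx -1.0935 \cdot 10^{-5}$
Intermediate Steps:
$L{\left(l \right)} = 6 + l^{2} + 11 l$
$u{\left(S,s \right)} = -3 + 186 s + S s$ ($u{\left(S,s \right)} = -3 + \left(s S + \left(6 + 9^{2} + 11 \cdot 9\right) s\right) = -3 + \left(S s + \left(6 + 81 + 99\right) s\right) = -3 + \left(S s + 186 s\right) = -3 + \left(186 s + S s\right) = -3 + 186 s + S s$)
$\frac{1}{-59437 + u{\left(\left(\frac{4}{38} - \frac{12}{27}\right) + 6,-167 \right)}} = \frac{1}{-59437 + \left(-3 + 186 \left(-167\right) + \left(\left(\frac{4}{38} - \frac{12}{27}\right) + 6\right) \left(-167\right)\right)} = \frac{1}{-59437 - \left(31065 - \left(\left(4 \cdot \frac{1}{38} - \frac{4}{9}\right) + 6\right) \left(-167\right)\right)} = \frac{1}{-59437 - \left(31065 - \left(\left(\frac{2}{19} - \frac{4}{9}\right) + 6\right) \left(-167\right)\right)} = \frac{1}{-59437 - \left(31065 - \left(- \frac{58}{171} + 6\right) \left(-167\right)\right)} = \frac{1}{-59437 - \frac{5473771}{171}} = \frac{1}{- \frac{15637498}{171}} = - \frac{171}{15637498}$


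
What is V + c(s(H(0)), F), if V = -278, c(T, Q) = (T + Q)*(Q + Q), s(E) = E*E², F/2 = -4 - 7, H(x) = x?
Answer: 690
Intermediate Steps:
F = -22 (F = 2*(-4 - 7) = 2*(-11) = -22)
s(E) = E³
c(T, Q) = 2*Q*(Q + T) (c(T, Q) = (Q + T)*(2*Q) = 2*Q*(Q + T))
V + c(s(H(0)), F) = -278 + 2*(-22)*(-22 + 0³) = -278 + 2*(-22)*(-22 + 0) = -278 + 2*(-22)*(-22) = -278 + 968 = 690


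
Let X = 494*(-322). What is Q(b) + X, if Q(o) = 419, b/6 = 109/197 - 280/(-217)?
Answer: -158649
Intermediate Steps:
b = 67554/6107 (b = 6*(109/197 - 280/(-217)) = 6*(109*(1/197) - 280*(-1/217)) = 6*(109/197 + 40/31) = 6*(11259/6107) = 67554/6107 ≈ 11.062)
X = -159068
Q(b) + X = 419 - 159068 = -158649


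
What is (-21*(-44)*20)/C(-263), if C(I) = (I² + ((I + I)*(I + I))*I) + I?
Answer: -3080/12116147 ≈ -0.00025421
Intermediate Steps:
C(I) = I + I² + 4*I³ (C(I) = (I² + ((2*I)*(2*I))*I) + I = (I² + (4*I²)*I) + I = (I² + 4*I³) + I = I + I² + 4*I³)
(-21*(-44)*20)/C(-263) = (-21*(-44)*20)/((-263*(1 - 263 + 4*(-263)²))) = (924*20)/((-263*(1 - 263 + 4*69169))) = 18480/((-263*(1 - 263 + 276676))) = 18480/((-263*276414)) = 18480/(-72696882) = 18480*(-1/72696882) = -3080/12116147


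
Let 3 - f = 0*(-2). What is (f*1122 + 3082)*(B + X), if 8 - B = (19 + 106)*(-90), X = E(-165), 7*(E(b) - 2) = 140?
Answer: 72733440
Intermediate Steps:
f = 3 (f = 3 - 0*(-2) = 3 - 1*0 = 3 + 0 = 3)
E(b) = 22 (E(b) = 2 + (⅐)*140 = 2 + 20 = 22)
X = 22
B = 11258 (B = 8 - (19 + 106)*(-90) = 8 - 125*(-90) = 8 - 1*(-11250) = 8 + 11250 = 11258)
(f*1122 + 3082)*(B + X) = (3*1122 + 3082)*(11258 + 22) = (3366 + 3082)*11280 = 6448*11280 = 72733440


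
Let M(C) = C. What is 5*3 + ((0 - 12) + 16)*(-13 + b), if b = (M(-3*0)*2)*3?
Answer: -37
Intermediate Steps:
b = 0 (b = (-3*0*2)*3 = (0*2)*3 = 0*3 = 0)
5*3 + ((0 - 12) + 16)*(-13 + b) = 5*3 + ((0 - 12) + 16)*(-13 + 0) = 15 + (-12 + 16)*(-13) = 15 + 4*(-13) = 15 - 52 = -37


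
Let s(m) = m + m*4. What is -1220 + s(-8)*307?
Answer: -13500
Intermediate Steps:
s(m) = 5*m (s(m) = m + 4*m = 5*m)
-1220 + s(-8)*307 = -1220 + (5*(-8))*307 = -1220 - 40*307 = -1220 - 12280 = -13500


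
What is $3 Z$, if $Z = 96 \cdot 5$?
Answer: $1440$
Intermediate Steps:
$Z = 480$
$3 Z = 3 \cdot 480 = 1440$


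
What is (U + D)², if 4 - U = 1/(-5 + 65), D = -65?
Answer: 13402921/3600 ≈ 3723.0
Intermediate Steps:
U = 239/60 (U = 4 - 1/(-5 + 65) = 4 - 1/60 = 239/60 ≈ 3.9833)
(U + D)² = (239/60 - 65)² = (-3661/60)² = 13402921/3600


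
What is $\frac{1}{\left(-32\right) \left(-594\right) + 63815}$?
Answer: $\frac{1}{82823} \approx 1.2074 \cdot 10^{-5}$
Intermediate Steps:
$\frac{1}{\left(-32\right) \left(-594\right) + 63815} = \frac{1}{19008 + 63815} = \frac{1}{82823}$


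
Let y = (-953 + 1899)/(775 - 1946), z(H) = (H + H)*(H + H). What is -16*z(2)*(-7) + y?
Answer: 2097486/1171 ≈ 1791.2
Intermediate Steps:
z(H) = 4*H² (z(H) = (2*H)*(2*H) = 4*H²)
y = -946/1171 (y = 946/(-1171) = 946*(-1/1171) = -946/1171 ≈ -0.80786)
-16*z(2)*(-7) + y = -64*2²*(-7) - 946/1171 = -64*4*(-7) - 946/1171 = -16*16*(-7) - 946/1171 = -256*(-7) - 946/1171 = 1792 - 946/1171 = 2097486/1171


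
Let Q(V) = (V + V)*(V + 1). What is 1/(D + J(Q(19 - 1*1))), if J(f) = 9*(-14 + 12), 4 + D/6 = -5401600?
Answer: -1/32409642 ≈ -3.0855e-8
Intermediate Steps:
D = -32409624 (D = -24 + 6*(-5401600) = -24 - 32409600 = -32409624)
Q(V) = 2*V*(1 + V) (Q(V) = (2*V)*(1 + V) = 2*V*(1 + V))
J(f) = -18 (J(f) = 9*(-2) = -18)
1/(D + J(Q(19 - 1*1))) = 1/(-32409624 - 18) = 1/(-32409642) = -1/32409642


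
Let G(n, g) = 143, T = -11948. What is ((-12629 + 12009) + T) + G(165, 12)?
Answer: -12425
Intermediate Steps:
((-12629 + 12009) + T) + G(165, 12) = ((-12629 + 12009) - 11948) + 143 = (-620 - 11948) + 143 = -12568 + 143 = -12425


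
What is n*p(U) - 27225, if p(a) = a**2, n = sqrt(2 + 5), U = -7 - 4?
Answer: -27225 + 121*sqrt(7) ≈ -26905.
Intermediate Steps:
U = -11
n = sqrt(7) ≈ 2.6458
n*p(U) - 27225 = sqrt(7)*(-11)**2 - 27225 = sqrt(7)*121 - 27225 = 121*sqrt(7) - 27225 = -27225 + 121*sqrt(7)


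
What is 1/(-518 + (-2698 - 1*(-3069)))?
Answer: -1/147 ≈ -0.0068027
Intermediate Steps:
1/(-518 + (-2698 - 1*(-3069))) = 1/(-518 + (-2698 + 3069)) = 1/(-518 + 371) = 1/(-147) = -1/147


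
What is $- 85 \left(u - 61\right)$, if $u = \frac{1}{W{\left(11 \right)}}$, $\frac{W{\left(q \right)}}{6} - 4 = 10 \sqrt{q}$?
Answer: $\frac{8430895}{1626} - \frac{425 \sqrt{11}}{3252} \approx 5184.6$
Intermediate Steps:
$W{\left(q \right)} = 24 + 60 \sqrt{q}$ ($W{\left(q \right)} = 24 + 6 \cdot 10 \sqrt{q} = 24 + 60 \sqrt{q}$)
$u = \frac{1}{24 + 60 \sqrt{11}} \approx 0.0044844$
$- 85 \left(u - 61\right) = - 85 \left(\left(- \frac{1}{1626} + \frac{5 \sqrt{11}}{3252}\right) - 61\right) = - 85 \left(- \frac{99187}{1626} + \frac{5 \sqrt{11}}{3252}\right) = \frac{8430895}{1626} - \frac{425 \sqrt{11}}{3252}$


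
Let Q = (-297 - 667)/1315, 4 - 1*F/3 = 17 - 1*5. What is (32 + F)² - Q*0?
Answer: 64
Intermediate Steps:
F = -24 (F = 12 - 3*(17 - 1*5) = 12 - 3*(17 - 5) = 12 - 3*12 = 12 - 36 = -24)
Q = -964/1315 (Q = -964*1/1315 = -964/1315 ≈ -0.73308)
(32 + F)² - Q*0 = (32 - 24)² - (-964)*0/1315 = 8² - 1*0 = 64 + 0 = 64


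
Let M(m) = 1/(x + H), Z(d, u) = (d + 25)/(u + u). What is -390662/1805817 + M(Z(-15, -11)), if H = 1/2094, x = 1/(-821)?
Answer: -163421628836/120989739 ≈ -1350.7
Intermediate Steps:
Z(d, u) = (25 + d)/(2*u) (Z(d, u) = (25 + d)/((2*u)) = (25 + d)*(1/(2*u)) = (25 + d)/(2*u))
x = -1/821 ≈ -0.0012180
H = 1/2094 ≈ 0.00047755
M(m) = -1719174/1273 (M(m) = 1/(-1/821 + 1/2094) = 1/(-1273/1719174) = -1719174/1273)
-390662/1805817 + M(Z(-15, -11)) = -390662/1805817 - 1719174/1273 = -163421628836/120989739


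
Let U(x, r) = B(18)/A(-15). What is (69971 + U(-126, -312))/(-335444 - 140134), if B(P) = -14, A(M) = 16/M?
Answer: -559873/3804624 ≈ -0.14716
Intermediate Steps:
U(x, r) = 105/8 (U(x, r) = -14/(16/(-15)) = -14/(16*(-1/15)) = -14/(-16/15) = -14*(-15/16) = 105/8)
(69971 + U(-126, -312))/(-335444 - 140134) = (69971 + 105/8)/(-335444 - 140134) = (559873/8)/(-475578) = (559873/8)*(-1/475578) = -559873/3804624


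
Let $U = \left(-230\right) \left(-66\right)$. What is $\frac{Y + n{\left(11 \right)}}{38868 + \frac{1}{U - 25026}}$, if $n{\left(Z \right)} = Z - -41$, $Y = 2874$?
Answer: $\frac{28809396}{382694327} \approx 0.07528$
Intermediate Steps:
$U = 15180$
$n{\left(Z \right)} = 41 + Z$ ($n{\left(Z \right)} = Z + 41 = 41 + Z$)
$\frac{Y + n{\left(11 \right)}}{38868 + \frac{1}{U - 25026}} = \frac{2874 + \left(41 + 11\right)}{38868 + \frac{1}{15180 - 25026}} = \frac{2874 + 52}{38868 + \frac{1}{-9846}} = \frac{2926}{38868 - \frac{1}{9846}} = \frac{2926}{\frac{382694327}{9846}} = 2926 \cdot \frac{9846}{382694327} = \frac{28809396}{382694327}$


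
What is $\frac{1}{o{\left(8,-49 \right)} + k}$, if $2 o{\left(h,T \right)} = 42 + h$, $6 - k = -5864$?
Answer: $\frac{1}{5895} \approx 0.00016964$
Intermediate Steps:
$k = 5870$ ($k = 6 - -5864 = 6 + 5864 = 5870$)
$o{\left(h,T \right)} = 21 + \frac{h}{2}$ ($o{\left(h,T \right)} = \frac{42 + h}{2} = 21 + \frac{h}{2}$)
$\frac{1}{o{\left(8,-49 \right)} + k} = \frac{1}{\left(21 + \frac{1}{2} \cdot 8\right) + 5870} = \frac{1}{\left(21 + 4\right) + 5870} = \frac{1}{25 + 5870} = \frac{1}{5895}$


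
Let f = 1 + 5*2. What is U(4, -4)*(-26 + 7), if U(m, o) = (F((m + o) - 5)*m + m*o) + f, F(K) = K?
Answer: 475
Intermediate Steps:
f = 11 (f = 1 + 10 = 11)
U(m, o) = 11 + m*o + m*(-5 + m + o) (U(m, o) = (((m + o) - 5)*m + m*o) + 11 = ((-5 + m + o)*m + m*o) + 11 = (m*(-5 + m + o) + m*o) + 11 = (m*o + m*(-5 + m + o)) + 11 = 11 + m*o + m*(-5 + m + o))
U(4, -4)*(-26 + 7) = (11 + 4*(-4) + 4*(-5 + 4 - 4))*(-26 + 7) = (11 - 16 + 4*(-5))*(-19) = (11 - 16 - 20)*(-19) = -25*(-19) = 475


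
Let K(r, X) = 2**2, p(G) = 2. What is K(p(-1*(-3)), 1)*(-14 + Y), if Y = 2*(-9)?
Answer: -128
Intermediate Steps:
K(r, X) = 4
Y = -18
K(p(-1*(-3)), 1)*(-14 + Y) = 4*(-14 - 18) = 4*(-32) = -128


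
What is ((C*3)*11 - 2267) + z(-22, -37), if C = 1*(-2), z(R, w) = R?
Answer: -2355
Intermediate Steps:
C = -2
((C*3)*11 - 2267) + z(-22, -37) = (-2*3*11 - 2267) - 22 = (-6*11 - 2267) - 22 = (-66 - 2267) - 22 = -2333 - 22 = -2355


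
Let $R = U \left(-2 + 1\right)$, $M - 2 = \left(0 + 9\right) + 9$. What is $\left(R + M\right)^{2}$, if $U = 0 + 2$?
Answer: $324$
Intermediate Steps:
$U = 2$
$M = 20$ ($M = 2 + \left(\left(0 + 9\right) + 9\right) = 2 + \left(9 + 9\right) = 2 + 18 = 20$)
$R = -2$ ($R = 2 \left(-2 + 1\right) = 2 \left(-1\right) = -2$)
$\left(R + M\right)^{2} = \left(-2 + 20\right)^{2} = 18^{2} = 324$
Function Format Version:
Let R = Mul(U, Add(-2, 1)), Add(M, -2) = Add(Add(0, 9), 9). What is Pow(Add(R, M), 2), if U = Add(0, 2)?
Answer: 324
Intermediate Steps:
U = 2
M = 20 (M = Add(2, Add(Add(0, 9), 9)) = Add(2, Add(9, 9)) = Add(2, 18) = 20)
R = -2 (R = Mul(2, Add(-2, 1)) = Mul(2, -1) = -2)
Pow(Add(R, M), 2) = Pow(Add(-2, 20), 2) = Pow(18, 2) = 324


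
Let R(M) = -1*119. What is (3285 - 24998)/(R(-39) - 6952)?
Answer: 21713/7071 ≈ 3.0707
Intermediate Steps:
R(M) = -119
(3285 - 24998)/(R(-39) - 6952) = (3285 - 24998)/(-119 - 6952) = -21713/(-7071) = -21713*(-1/7071) = 21713/7071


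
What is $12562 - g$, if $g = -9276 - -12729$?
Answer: $9109$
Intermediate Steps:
$g = 3453$ ($g = -9276 + 12729 = 3453$)
$12562 - g = 12562 - 3453 = 9109$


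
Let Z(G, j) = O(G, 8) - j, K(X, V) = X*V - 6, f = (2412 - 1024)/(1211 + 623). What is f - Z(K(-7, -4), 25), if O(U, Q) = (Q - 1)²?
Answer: -21314/917 ≈ -23.243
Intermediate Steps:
O(U, Q) = (-1 + Q)²
f = 694/917 (f = 1388/1834 = 1388*(1/1834) = 694/917 ≈ 0.75682)
K(X, V) = -6 + V*X (K(X, V) = V*X - 6 = -6 + V*X)
Z(G, j) = 49 - j (Z(G, j) = (-1 + 8)² - j = 7² - j = 49 - j)
f - Z(K(-7, -4), 25) = 694/917 - (49 - 1*25) = 694/917 - (49 - 25) = 694/917 - 1*24 = 694/917 - 24 = -21314/917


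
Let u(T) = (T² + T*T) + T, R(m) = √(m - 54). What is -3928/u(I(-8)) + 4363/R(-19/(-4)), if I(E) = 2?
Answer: -1964/5 - 8726*I*√197/197 ≈ -392.8 - 621.7*I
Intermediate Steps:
R(m) = √(-54 + m)
u(T) = T + 2*T² (u(T) = (T² + T²) + T = 2*T² + T = T + 2*T²)
-3928/u(I(-8)) + 4363/R(-19/(-4)) = -3928*1/(2*(1 + 2*2)) + 4363/(√(-54 - 19/(-4))) = -3928*1/(2*(1 + 4)) + 4363/(√(-54 - 19*(-¼))) = -3928/(2*5) + 4363/(√(-54 + 19/4)) = -3928/10 + 4363/(√(-197/4)) = -3928*⅒ + 4363/((I*√197/2)) = -1964/5 + 4363*(-2*I*√197/197) = -1964/5 - 8726*I*√197/197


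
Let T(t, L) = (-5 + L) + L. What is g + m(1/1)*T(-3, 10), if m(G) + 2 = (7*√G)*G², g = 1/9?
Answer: 676/9 ≈ 75.111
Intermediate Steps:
g = ⅑ ≈ 0.11111
T(t, L) = -5 + 2*L
m(G) = -2 + 7*G^(5/2) (m(G) = -2 + (7*√G)*G² = -2 + 7*G^(5/2))
g + m(1/1)*T(-3, 10) = ⅑ + (-2 + 7*(1/1)^(5/2))*(-5 + 2*10) = ⅑ + (-2 + 7*1^(5/2))*(-5 + 20) = ⅑ + (-2 + 7*1)*15 = ⅑ + (-2 + 7)*15 = ⅑ + 5*15 = ⅑ + 75 = 676/9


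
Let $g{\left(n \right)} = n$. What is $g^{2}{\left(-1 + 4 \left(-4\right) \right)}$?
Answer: $289$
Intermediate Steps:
$g^{2}{\left(-1 + 4 \left(-4\right) \right)} = \left(-1 + 4 \left(-4\right)\right)^{2} = \left(-1 - 16\right)^{2} = \left(-17\right)^{2} = 289$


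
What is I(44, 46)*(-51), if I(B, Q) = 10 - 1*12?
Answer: 102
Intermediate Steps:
I(B, Q) = -2 (I(B, Q) = 10 - 12 = -2)
I(44, 46)*(-51) = -2*(-51) = 102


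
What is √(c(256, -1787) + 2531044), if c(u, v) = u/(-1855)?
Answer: 2*√2177346301305/1855 ≈ 1590.9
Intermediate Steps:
c(u, v) = -u/1855 (c(u, v) = u*(-1/1855) = -u/1855)
√(c(256, -1787) + 2531044) = √(-1/1855*256 + 2531044) = √(-256/1855 + 2531044) = √(4695086364/1855) = 2*√2177346301305/1855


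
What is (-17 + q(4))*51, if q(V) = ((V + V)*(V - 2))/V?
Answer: -663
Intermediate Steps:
q(V) = -4 + 2*V (q(V) = ((2*V)*(-2 + V))/V = (2*V*(-2 + V))/V = -4 + 2*V)
(-17 + q(4))*51 = (-17 + (-4 + 2*4))*51 = (-17 + (-4 + 8))*51 = (-17 + 4)*51 = -13*51 = -663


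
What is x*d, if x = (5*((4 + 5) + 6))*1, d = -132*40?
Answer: -396000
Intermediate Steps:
d = -5280
x = 75 (x = (5*(9 + 6))*1 = (5*15)*1 = 75*1 = 75)
x*d = 75*(-5280) = -396000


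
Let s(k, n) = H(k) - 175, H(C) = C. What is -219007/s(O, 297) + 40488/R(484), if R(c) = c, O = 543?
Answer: -22774951/44528 ≈ -511.47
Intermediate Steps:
s(k, n) = -175 + k (s(k, n) = k - 175 = -175 + k)
-219007/s(O, 297) + 40488/R(484) = -219007/(-175 + 543) + 40488/484 = -219007/368 + 40488*(1/484) = -219007*1/368 + 10122/121 = -219007/368 + 10122/121 = -22774951/44528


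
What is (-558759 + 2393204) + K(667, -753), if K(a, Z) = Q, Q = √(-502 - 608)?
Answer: 1834445 + I*√1110 ≈ 1.8344e+6 + 33.317*I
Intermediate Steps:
Q = I*√1110 (Q = √(-1110) = I*√1110 ≈ 33.317*I)
K(a, Z) = I*√1110
(-558759 + 2393204) + K(667, -753) = (-558759 + 2393204) + I*√1110 = 1834445 + I*√1110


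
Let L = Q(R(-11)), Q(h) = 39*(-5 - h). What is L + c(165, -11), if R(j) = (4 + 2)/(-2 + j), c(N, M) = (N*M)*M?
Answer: 19788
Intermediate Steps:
c(N, M) = N*M² (c(N, M) = (M*N)*M = N*M²)
R(j) = 6/(-2 + j)
Q(h) = -195 - 39*h
L = -177 (L = -195 - 234/(-2 - 11) = -195 - 234/(-13) = -195 - 234*(-1)/13 = -195 - 39*(-6/13) = -195 + 18 = -177)
L + c(165, -11) = -177 + 165*(-11)² = -177 + 165*121 = -177 + 19965 = 19788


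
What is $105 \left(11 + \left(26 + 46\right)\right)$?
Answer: $8715$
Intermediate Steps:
$105 \left(11 + \left(26 + 46\right)\right) = 105 \left(11 + 72\right) = 105 \cdot 83 = 8715$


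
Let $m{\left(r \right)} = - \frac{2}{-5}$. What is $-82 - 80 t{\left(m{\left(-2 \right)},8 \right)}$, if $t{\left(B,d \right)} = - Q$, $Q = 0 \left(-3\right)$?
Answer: $-82$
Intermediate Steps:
$Q = 0$
$m{\left(r \right)} = \frac{2}{5}$ ($m{\left(r \right)} = - \frac{2 \left(-1\right)}{5} = \left(-1\right) \left(- \frac{2}{5}\right) = \frac{2}{5}$)
$t{\left(B,d \right)} = 0$ ($t{\left(B,d \right)} = \left(-1\right) 0 = 0$)
$-82 - 80 t{\left(m{\left(-2 \right)},8 \right)} = -82 - 0 = -82 + 0 = -82$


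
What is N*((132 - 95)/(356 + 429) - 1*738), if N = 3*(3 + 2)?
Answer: -1737879/157 ≈ -11069.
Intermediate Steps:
N = 15 (N = 3*5 = 15)
N*((132 - 95)/(356 + 429) - 1*738) = 15*((132 - 95)/(356 + 429) - 1*738) = 15*(37/785 - 738) = 15*(-579293/785) = -1737879/157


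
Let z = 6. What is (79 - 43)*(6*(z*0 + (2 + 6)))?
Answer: 1728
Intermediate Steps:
(79 - 43)*(6*(z*0 + (2 + 6))) = (79 - 43)*(6*(6*0 + (2 + 6))) = 36*(6*(0 + 8)) = 36*(6*8) = 36*48 = 1728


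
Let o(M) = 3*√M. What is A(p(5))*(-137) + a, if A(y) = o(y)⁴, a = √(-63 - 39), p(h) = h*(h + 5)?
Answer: -27742500 + I*√102 ≈ -2.7742e+7 + 10.1*I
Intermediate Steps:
p(h) = h*(5 + h)
a = I*√102 (a = √(-102) = I*√102 ≈ 10.1*I)
A(y) = 81*y² (A(y) = (3*√y)⁴ = 81*y²)
A(p(5))*(-137) + a = (81*(5*(5 + 5))²)*(-137) + I*√102 = (81*(5*10)²)*(-137) + I*√102 = (81*50²)*(-137) + I*√102 = (81*2500)*(-137) + I*√102 = 202500*(-137) + I*√102 = -27742500 + I*√102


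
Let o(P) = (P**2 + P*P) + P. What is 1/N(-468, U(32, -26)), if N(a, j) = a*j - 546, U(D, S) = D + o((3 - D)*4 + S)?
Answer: -1/18822570 ≈ -5.3128e-8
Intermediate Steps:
o(P) = P + 2*P**2 (o(P) = (P**2 + P**2) + P = 2*P**2 + P = P + 2*P**2)
U(D, S) = D + (12 + S - 4*D)*(25 - 8*D + 2*S) (U(D, S) = D + ((3 - D)*4 + S)*(1 + 2*((3 - D)*4 + S)) = D + ((12 - 4*D) + S)*(1 + 2*((12 - 4*D) + S)) = D + (12 + S - 4*D)*(1 + 2*(12 + S - 4*D)) = D + (12 + S - 4*D)*(1 + (24 - 8*D + 2*S)) = D + (12 + S - 4*D)*(25 - 8*D + 2*S))
N(a, j) = -546 + a*j
1/N(-468, U(32, -26)) = 1/(-546 - 468*(32 + (12 - 26 - 4*32)*(25 - 8*32 + 2*(-26)))) = 1/(-546 - 468*(32 + (12 - 26 - 128)*(25 - 256 - 52))) = 1/(-546 - 468*(32 - 142*(-283))) = 1/(-546 - 468*(32 + 40186)) = 1/(-546 - 468*40218) = 1/(-546 - 18822024) = 1/(-18822570) = -1/18822570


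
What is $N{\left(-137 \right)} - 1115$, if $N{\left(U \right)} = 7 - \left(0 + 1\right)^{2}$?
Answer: $-1109$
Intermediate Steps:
$N{\left(U \right)} = 6$ ($N{\left(U \right)} = 7 - 1^{2} = 7 - 1 = 6$)
$N{\left(-137 \right)} - 1115 = 6 - 1115 = -1109$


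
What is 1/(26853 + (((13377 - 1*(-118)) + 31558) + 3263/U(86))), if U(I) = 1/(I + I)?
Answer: 1/633142 ≈ 1.5794e-6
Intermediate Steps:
U(I) = 1/(2*I)
1/(26853 + (((13377 - 1*(-118)) + 31558) + 3263/U(86))) = 1/(26853 + (((13377 - 1*(-118)) + 31558) + 3263/(((½)/86)))) = 1/(26853 + (((13377 + 118) + 31558) + 3263/(((½)*(1/86))))) = 1/(26853 + ((13495 + 31558) + 3263/(1/172))) = 1/(26853 + (45053 + 3263*172)) = 1/(26853 + (45053 + 561236)) = 1/(26853 + 606289) = 1/633142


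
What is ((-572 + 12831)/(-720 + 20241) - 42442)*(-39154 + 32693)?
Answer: 5352925726603/19521 ≈ 2.7421e+8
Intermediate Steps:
((-572 + 12831)/(-720 + 20241) - 42442)*(-39154 + 32693) = (12259/19521 - 42442)*(-6461) = -828498023/19521*(-6461) = 5352925726603/19521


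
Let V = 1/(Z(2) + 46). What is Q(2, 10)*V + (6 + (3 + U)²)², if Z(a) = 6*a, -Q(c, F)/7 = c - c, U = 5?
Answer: 4900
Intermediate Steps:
Q(c, F) = 0 (Q(c, F) = -7*(c - c) = -7*0 = 0)
V = 1/58 (V = 1/(6*2 + 46) = 1/(12 + 46) = 1/58 ≈ 0.017241)
Q(2, 10)*V + (6 + (3 + U)²)² = 0*(1/58) + (6 + (3 + 5)²)² = 0 + (6 + 8²)² = 0 + (6 + 64)² = 0 + 70² = 0 + 4900 = 4900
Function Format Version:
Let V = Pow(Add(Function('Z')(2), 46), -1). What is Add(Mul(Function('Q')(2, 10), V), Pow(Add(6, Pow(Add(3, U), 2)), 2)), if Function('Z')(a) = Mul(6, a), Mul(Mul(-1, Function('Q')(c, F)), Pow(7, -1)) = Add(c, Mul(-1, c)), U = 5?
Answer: 4900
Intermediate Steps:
Function('Q')(c, F) = 0 (Function('Q')(c, F) = Mul(-7, Add(c, Mul(-1, c))) = Mul(-7, 0) = 0)
V = Rational(1, 58) (V = Pow(Add(Mul(6, 2), 46), -1) = Pow(Add(12, 46), -1) = Pow(58, -1) = Rational(1, 58) ≈ 0.017241)
Add(Mul(Function('Q')(2, 10), V), Pow(Add(6, Pow(Add(3, U), 2)), 2)) = Add(Mul(0, Rational(1, 58)), Pow(Add(6, Pow(Add(3, 5), 2)), 2)) = Add(0, Pow(Add(6, Pow(8, 2)), 2)) = Add(0, Pow(Add(6, 64), 2)) = Add(0, Pow(70, 2)) = Add(0, 4900) = 4900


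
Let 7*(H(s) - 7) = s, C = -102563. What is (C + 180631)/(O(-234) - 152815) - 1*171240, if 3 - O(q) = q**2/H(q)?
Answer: -1193842998325/6971732 ≈ -1.7124e+5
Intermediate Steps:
H(s) = 7 + s/7
O(q) = 3 - q**2/(7 + q/7)
(C + 180631)/(O(-234) - 152815) - 1*171240 = (-102563 + 180631)/((147 - 7*(-234)**2 + 3*(-234))/(49 - 234) - 152815) - 1*171240 = 78068/((147 - 7*54756 - 702)/(-185) - 152815) - 171240 = 78068/(-(147 - 383292 - 702)/185 - 152815) - 171240 = 78068/(-1/185*(-383847) - 152815) - 171240 = 78068/(383847/185 - 152815) - 171240 = 78068/(-27886928/185) - 171240 = 78068*(-185/27886928) - 171240 = -3610645/6971732 - 171240 = -1193842998325/6971732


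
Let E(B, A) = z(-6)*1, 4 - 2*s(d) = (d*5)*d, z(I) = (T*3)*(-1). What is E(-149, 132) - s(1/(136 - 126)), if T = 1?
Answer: -199/40 ≈ -4.9750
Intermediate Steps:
z(I) = -3 (z(I) = (1*3)*(-1) = 3*(-1) = -3)
s(d) = 2 - 5*d²/2 (s(d) = 2 - d*5*d/2 = 2 - 5*d*d/2 = 2 - 5*d²/2)
E(B, A) = -3 (E(B, A) = -3*1 = -3)
E(-149, 132) - s(1/(136 - 126)) = -3 - (2 - 5/(2*(136 - 126)²)) = -3 - (2 - 5*(1/10)²/2) = -3 - (2 - 5*(⅒)²/2) = -3 - (2 - 5/2*1/100) = -3 - (2 - 1/40) = -3 - 1*79/40 = -3 - 79/40 = -199/40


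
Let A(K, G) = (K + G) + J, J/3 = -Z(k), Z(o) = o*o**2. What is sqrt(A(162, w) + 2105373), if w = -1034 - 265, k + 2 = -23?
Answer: sqrt(2151111) ≈ 1466.7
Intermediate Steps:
k = -25 (k = -2 - 23 = -25)
Z(o) = o**3
w = -1299
J = 46875 (J = 3*(-1*(-25)**3) = 3*(-1*(-15625)) = 3*15625 = 46875)
A(K, G) = 46875 + G + K (A(K, G) = (K + G) + 46875 = (G + K) + 46875 = 46875 + G + K)
sqrt(A(162, w) + 2105373) = sqrt((46875 - 1299 + 162) + 2105373) = sqrt(45738 + 2105373) = sqrt(2151111)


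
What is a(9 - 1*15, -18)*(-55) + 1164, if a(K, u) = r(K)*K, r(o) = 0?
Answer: 1164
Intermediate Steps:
a(K, u) = 0 (a(K, u) = 0*K = 0)
a(9 - 1*15, -18)*(-55) + 1164 = 0*(-55) + 1164 = 0 + 1164 = 1164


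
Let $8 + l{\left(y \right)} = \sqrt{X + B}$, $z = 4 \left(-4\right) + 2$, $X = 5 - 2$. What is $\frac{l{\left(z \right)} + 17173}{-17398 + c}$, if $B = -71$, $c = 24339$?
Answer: $\frac{17165}{6941} + \frac{2 i \sqrt{17}}{6941} \approx 2.473 + 0.001188 i$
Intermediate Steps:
$X = 3$ ($X = 5 - 2 = 3$)
$z = -14$ ($z = -16 + 2 = -14$)
$l{\left(y \right)} = -8 + 2 i \sqrt{17}$ ($l{\left(y \right)} = -8 + \sqrt{3 - 71} = -8 + \sqrt{-68} = -8 + 2 i \sqrt{17}$)
$\frac{l{\left(z \right)} + 17173}{-17398 + c} = \frac{\left(-8 + 2 i \sqrt{17}\right) + 17173}{-17398 + 24339} = \frac{17165 + 2 i \sqrt{17}}{6941} = \left(17165 + 2 i \sqrt{17}\right) \frac{1}{6941} = \frac{17165}{6941} + \frac{2 i \sqrt{17}}{6941}$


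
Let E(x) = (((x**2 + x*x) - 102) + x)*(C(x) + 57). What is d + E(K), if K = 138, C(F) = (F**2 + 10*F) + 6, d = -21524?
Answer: 781024864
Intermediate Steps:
C(F) = 6 + F**2 + 10*F
E(x) = (-102 + x + 2*x**2)*(63 + x**2 + 10*x) (E(x) = (((x**2 + x*x) - 102) + x)*((6 + x**2 + 10*x) + 57) = (((x**2 + x**2) - 102) + x)*(63 + x**2 + 10*x) = ((2*x**2 - 102) + x)*(63 + x**2 + 10*x) = ((-102 + 2*x**2) + x)*(63 + x**2 + 10*x) = (-102 + x + 2*x**2)*(63 + x**2 + 10*x))
d + E(K) = -21524 + (-6426 - 957*138 + 2*138**4 + 21*138**3 + 34*138**2) = -21524 + (-6426 - 132066 + 2*362673936 + 21*2628072 + 34*19044) = -21524 + (-6426 - 132066 + 725347872 + 55189512 + 647496) = -21524 + 781046388 = 781024864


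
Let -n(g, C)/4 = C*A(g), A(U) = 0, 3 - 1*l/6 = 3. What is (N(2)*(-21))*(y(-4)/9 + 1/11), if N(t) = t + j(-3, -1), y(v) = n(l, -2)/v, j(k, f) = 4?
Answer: -126/11 ≈ -11.455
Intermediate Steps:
l = 0 (l = 18 - 6*3 = 18 - 18 = 0)
n(g, C) = 0 (n(g, C) = -4*C*0 = -4*0 = 0)
y(v) = 0 (y(v) = 0/v = 0)
N(t) = 4 + t (N(t) = t + 4 = 4 + t)
(N(2)*(-21))*(y(-4)/9 + 1/11) = ((4 + 2)*(-21))*(0/9 + 1/11) = (6*(-21))*(0*(1/9) + 1*(1/11)) = -126*(0 + 1/11) = -126*1/11 = -126/11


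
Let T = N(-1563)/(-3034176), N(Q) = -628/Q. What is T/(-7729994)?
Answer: 157/9164713908934368 ≈ 1.7131e-14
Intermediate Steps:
T = -157/1185604272 (T = -628/(-1563)/(-3034176) = -628*(-1/1563)*(-1/3034176) = (628/1563)*(-1/3034176) = -157/1185604272 ≈ -1.3242e-7)
T/(-7729994) = -157/1185604272/(-7729994) = -157/1185604272*(-1/7729994) = 157/9164713908934368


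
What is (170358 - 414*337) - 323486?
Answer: -292646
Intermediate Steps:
(170358 - 414*337) - 323486 = (170358 - 139518) - 323486 = 30840 - 323486 = -292646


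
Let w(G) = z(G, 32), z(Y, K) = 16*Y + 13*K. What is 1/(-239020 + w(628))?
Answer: -1/228556 ≈ -4.3753e-6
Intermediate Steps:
z(Y, K) = 13*K + 16*Y
w(G) = 416 + 16*G (w(G) = 13*32 + 16*G = 416 + 16*G)
1/(-239020 + w(628)) = 1/(-239020 + (416 + 16*628)) = 1/(-239020 + (416 + 10048)) = 1/(-239020 + 10464) = 1/(-228556) = -1/228556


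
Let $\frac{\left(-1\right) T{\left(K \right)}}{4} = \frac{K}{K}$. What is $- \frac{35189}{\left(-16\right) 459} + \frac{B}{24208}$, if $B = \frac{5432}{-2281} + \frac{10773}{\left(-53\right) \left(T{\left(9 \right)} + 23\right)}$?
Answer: $\frac{94643135783}{19754399772} \approx 4.791$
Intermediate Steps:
$T{\left(K \right)} = -4$ ($T{\left(K \right)} = - 4 \frac{K}{K} = \left(-4\right) 1 = -4$)
$B = - \frac{1581223}{120893}$ ($B = \frac{5432}{-2281} + \frac{10773}{\left(-53\right) \left(-4 + 23\right)} = 5432 \left(- \frac{1}{2281}\right) + \frac{10773}{\left(-53\right) 19} = - \frac{5432}{2281} + \frac{10773}{-1007} = - \frac{5432}{2281} + 10773 \left(- \frac{1}{1007}\right) = - \frac{5432}{2281} - \frac{567}{53} = - \frac{1581223}{120893} \approx -13.08$)
$- \frac{35189}{\left(-16\right) 459} + \frac{B}{24208} = - \frac{35189}{\left(-16\right) 459} - \frac{1581223}{120893 \cdot 24208} = - \frac{35189}{-7344} - \frac{1581223}{2926577744} = \left(-35189\right) \left(- \frac{1}{7344}\right) - \frac{1581223}{2926577744} = \frac{35189}{7344} - \frac{1581223}{2926577744} = \frac{94643135783}{19754399772}$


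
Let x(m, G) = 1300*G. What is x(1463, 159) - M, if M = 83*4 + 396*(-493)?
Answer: 401596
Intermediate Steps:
M = -194896 (M = 332 - 195228 = -194896)
x(1463, 159) - M = 1300*159 - 1*(-194896) = 206700 + 194896 = 401596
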